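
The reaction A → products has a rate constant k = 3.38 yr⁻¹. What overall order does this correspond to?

first order (1)

Step 1: The units of k for an nth-order reaction are (concentration)^(1-n)·(time)⁻¹.
Step 2: Here k has units yr⁻¹, so the concentration exponent is 0.
Step 3: 1 - n = 0 ⇒ n = 1. The reaction is first order.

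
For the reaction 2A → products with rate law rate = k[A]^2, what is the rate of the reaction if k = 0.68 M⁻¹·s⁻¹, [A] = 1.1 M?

0.8228 M/s

Step 1: Identify the rate law: rate = k[A]^2
Step 2: Substitute values: rate = 0.68 × (1.1)^2
Step 3: Calculate: rate = 0.68 × 1.21 = 0.8228 M/s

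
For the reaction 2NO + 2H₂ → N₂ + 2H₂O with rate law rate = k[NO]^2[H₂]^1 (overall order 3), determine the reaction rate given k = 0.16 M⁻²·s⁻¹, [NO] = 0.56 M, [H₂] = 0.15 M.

0.007526 M/s

Step 1: The rate law is rate = k[NO]^2[H₂]^1, overall order = 2+1 = 3
Step 2: Substitute values: rate = 0.16 × (0.56)^2 × (0.15)^1
Step 3: rate = 0.16 × 0.3136 × 0.15 = 0.0075264 M/s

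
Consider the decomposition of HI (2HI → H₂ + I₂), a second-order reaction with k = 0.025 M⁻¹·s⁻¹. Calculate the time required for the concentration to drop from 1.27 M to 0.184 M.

185.9 s

Step 1: For second-order: t = (1/[HI] - 1/[HI]₀)/k
Step 2: t = (1/0.184 - 1/1.27)/0.025
Step 3: t = (5.435 - 0.7874)/0.025
Step 4: t = 4.647/0.025 = 185.9 s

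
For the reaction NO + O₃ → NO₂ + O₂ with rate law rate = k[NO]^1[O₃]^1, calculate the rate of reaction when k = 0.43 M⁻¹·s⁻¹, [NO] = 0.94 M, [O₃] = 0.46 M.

0.1859 M/s

Step 1: The rate law is rate = k[NO]^1[O₃]^1
Step 2: Substitute: rate = 0.43 × (0.94)^1 × (0.46)^1
Step 3: rate = 0.43 × 0.94 × 0.46 = 0.185932 M/s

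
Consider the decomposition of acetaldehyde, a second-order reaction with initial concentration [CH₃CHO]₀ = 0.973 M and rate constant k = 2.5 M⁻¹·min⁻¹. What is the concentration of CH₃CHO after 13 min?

0.02983 M

Step 1: For a second-order reaction: 1/[CH₃CHO] = 1/[CH₃CHO]₀ + kt
Step 2: 1/[CH₃CHO] = 1/0.973 + 2.5 × 13
Step 3: 1/[CH₃CHO] = 1.028 + 32.5 = 33.53
Step 4: [CH₃CHO] = 1/33.53 = 0.02983 M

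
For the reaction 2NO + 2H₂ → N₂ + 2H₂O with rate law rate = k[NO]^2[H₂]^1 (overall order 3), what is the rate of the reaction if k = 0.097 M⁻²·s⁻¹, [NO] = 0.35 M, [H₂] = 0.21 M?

0.002495 M/s

Step 1: The rate law is rate = k[NO]^2[H₂]^1, overall order = 2+1 = 3
Step 2: Substitute values: rate = 0.097 × (0.35)^2 × (0.21)^1
Step 3: rate = 0.097 × 0.1225 × 0.21 = 0.00249532 M/s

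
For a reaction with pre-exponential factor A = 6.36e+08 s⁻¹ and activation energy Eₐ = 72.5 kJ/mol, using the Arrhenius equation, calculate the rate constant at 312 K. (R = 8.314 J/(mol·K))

4.63e-04 s⁻¹

Step 1: Use the Arrhenius equation: k = A × exp(-Eₐ/RT)
Step 2: Convert Eₐ to J/mol: 72.5 kJ/mol = 72500 J/mol
Step 3: Calculate the exponent: -Eₐ/(RT) = -72500/(8.314 × 312) = -27.94946
Step 4: k = 6.36e+08 × exp(-27.94946)
Step 5: k = 6.36e+08 × 7.27284e-13 = 4.6255e-04 s⁻¹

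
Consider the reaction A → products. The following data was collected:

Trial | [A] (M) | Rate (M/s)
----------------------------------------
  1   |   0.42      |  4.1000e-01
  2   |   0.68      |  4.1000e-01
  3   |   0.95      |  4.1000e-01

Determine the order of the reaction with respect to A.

zeroth order (0)

Step 1: Compare trials - when concentration changes, rate stays constant.
Step 2: rate₂/rate₁ = 4.1000e-01/4.1000e-01 = 1
Step 3: [A]₂/[A]₁ = 0.68/0.42 = 1.619
Step 4: Since rate ratio ≈ (conc ratio)^0, the reaction is zeroth order.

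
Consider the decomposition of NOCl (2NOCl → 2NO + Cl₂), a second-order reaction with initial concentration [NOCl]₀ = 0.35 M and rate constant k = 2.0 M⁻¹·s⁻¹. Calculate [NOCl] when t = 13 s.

0.03465 M

Step 1: For a second-order reaction: 1/[NOCl] = 1/[NOCl]₀ + kt
Step 2: 1/[NOCl] = 1/0.35 + 2.0 × 13
Step 3: 1/[NOCl] = 2.857 + 26 = 28.86
Step 4: [NOCl] = 1/28.86 = 0.03465 M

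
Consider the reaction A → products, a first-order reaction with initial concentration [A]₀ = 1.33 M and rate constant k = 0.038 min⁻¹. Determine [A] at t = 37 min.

0.326 M

Step 1: For a first-order reaction: [A] = [A]₀ × e^(-kt)
Step 2: [A] = 1.33 × e^(-0.038 × 37)
Step 3: [A] = 1.33 × e^(-1.406)
Step 4: [A] = 1.33 × 0.245122 = 0.326 M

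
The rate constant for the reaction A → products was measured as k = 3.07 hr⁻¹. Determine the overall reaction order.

first order (1)

Step 1: The units of k for an nth-order reaction are (concentration)^(1-n)·(time)⁻¹.
Step 2: Here k has units hr⁻¹, so the concentration exponent is 0.
Step 3: 1 - n = 0 ⇒ n = 1. The reaction is first order.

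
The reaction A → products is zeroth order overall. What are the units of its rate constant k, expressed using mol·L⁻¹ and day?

mol·L⁻¹·day⁻¹

Step 1: For overall order n, rate = k × (concentration)^n.
Step 2: Rate has units mol·L⁻¹·day⁻¹; concentration term has units (mol·L⁻¹)^0.
Step 3: k = rate / (concentration)^n, so units of k = (mol·L⁻¹)^(1-0)·day⁻¹ = mol·L⁻¹·day⁻¹.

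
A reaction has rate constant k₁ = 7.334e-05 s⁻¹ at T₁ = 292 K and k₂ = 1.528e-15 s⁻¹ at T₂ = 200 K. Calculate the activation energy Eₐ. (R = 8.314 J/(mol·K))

129.8 kJ/mol

Step 1: Use the two-temperature Arrhenius form: ln(k₂/k₁) = -Eₐ/R × (1/T₂ - 1/T₁)
Step 2: ln(k₂/k₁) = ln(1.528e-15/7.334e-05) = ln(2.08345e-11) = -24.5944
Step 3: 1/T₂ - 1/T₁ = 1/200 - 1/292 = 1.575342e-03 K⁻¹
Step 4: Eₐ = -R × ln(k₂/k₁) / (1/T₂ - 1/T₁) = -8.314 × -24.5944 / 1.575342e-03
Step 5: Eₐ = 1.2980e+05 J/mol = 129.8 kJ/mol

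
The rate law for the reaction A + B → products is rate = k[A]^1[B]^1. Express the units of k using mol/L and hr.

(mol/L)⁻¹·hr⁻¹

Step 1: Overall order = 1 + 1 = 2.
Step 2: rate has units mol/L·hr⁻¹; [A]^1[B]^1 has units (mol/L)^2.
Step 3: k = rate/([A]^1[B]^1), so units of k = (mol/L)^(1-2)·hr⁻¹ = (mol/L)⁻¹·hr⁻¹.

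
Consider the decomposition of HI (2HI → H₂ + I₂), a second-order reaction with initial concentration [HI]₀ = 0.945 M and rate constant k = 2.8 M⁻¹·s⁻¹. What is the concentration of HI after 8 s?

0.04263 M

Step 1: For a second-order reaction: 1/[HI] = 1/[HI]₀ + kt
Step 2: 1/[HI] = 1/0.945 + 2.8 × 8
Step 3: 1/[HI] = 1.058 + 22.4 = 23.46
Step 4: [HI] = 1/23.46 = 0.04263 M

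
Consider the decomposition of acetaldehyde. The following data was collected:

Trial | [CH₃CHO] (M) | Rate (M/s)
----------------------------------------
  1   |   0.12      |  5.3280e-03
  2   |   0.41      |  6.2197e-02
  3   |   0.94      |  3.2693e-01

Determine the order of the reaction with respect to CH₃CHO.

second order (2)

Step 1: Compare trials to find order n where rate₂/rate₁ = ([CH₃CHO]₂/[CH₃CHO]₁)^n
Step 2: rate₂/rate₁ = 6.2197e-02/5.3280e-03 = 11.67
Step 3: [CH₃CHO]₂/[CH₃CHO]₁ = 0.41/0.12 = 3.417
Step 4: n = ln(11.67)/ln(3.417) = 2.00 ≈ 2
Step 5: The reaction is second order in CH₃CHO.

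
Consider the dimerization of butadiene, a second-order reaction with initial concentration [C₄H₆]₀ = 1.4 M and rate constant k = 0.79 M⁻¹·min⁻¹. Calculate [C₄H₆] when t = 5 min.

0.2144 M

Step 1: For a second-order reaction: 1/[C₄H₆] = 1/[C₄H₆]₀ + kt
Step 2: 1/[C₄H₆] = 1/1.4 + 0.79 × 5
Step 3: 1/[C₄H₆] = 0.7143 + 3.95 = 4.664
Step 4: [C₄H₆] = 1/4.664 = 0.2144 M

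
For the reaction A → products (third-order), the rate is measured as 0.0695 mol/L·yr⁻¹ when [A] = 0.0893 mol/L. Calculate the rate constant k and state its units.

97.6 (mol/L)⁻²·yr⁻¹

Step 1: rate = k[A]^3, so k = rate / [A]^3.
Step 2: k = 0.0695 / (0.0893)^3 = 0.0695 / 0.0007121.
Step 3: k = 97.6 (mol/L)⁻²·yr⁻¹.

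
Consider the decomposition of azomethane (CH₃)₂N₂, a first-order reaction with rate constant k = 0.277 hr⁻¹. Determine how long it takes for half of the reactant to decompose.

2.502 hr

Step 1: For a first-order reaction, t₁/₂ = ln(2)/k
Step 2: t₁/₂ = ln(2)/0.277
Step 3: t₁/₂ = 0.6931/0.277 = 2.502 hr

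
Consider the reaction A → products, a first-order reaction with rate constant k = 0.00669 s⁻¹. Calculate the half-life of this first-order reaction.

103.6 s

Step 1: For a first-order reaction, t₁/₂ = ln(2)/k
Step 2: t₁/₂ = ln(2)/0.00669
Step 3: t₁/₂ = 0.6931/0.00669 = 103.6 s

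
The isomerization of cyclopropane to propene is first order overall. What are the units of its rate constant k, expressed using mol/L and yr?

yr⁻¹

Step 1: For overall order n, rate = k × (concentration)^n.
Step 2: Rate has units mol/L·yr⁻¹; concentration term has units (mol/L)^1.
Step 3: k = rate / (concentration)^n, so units of k = (mol/L)^(1-1)·yr⁻¹ = yr⁻¹.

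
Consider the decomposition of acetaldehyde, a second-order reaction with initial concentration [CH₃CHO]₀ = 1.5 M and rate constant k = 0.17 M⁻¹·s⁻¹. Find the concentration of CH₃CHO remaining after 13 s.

0.3476 M

Step 1: For a second-order reaction: 1/[CH₃CHO] = 1/[CH₃CHO]₀ + kt
Step 2: 1/[CH₃CHO] = 1/1.5 + 0.17 × 13
Step 3: 1/[CH₃CHO] = 0.6667 + 2.21 = 2.877
Step 4: [CH₃CHO] = 1/2.877 = 0.3476 M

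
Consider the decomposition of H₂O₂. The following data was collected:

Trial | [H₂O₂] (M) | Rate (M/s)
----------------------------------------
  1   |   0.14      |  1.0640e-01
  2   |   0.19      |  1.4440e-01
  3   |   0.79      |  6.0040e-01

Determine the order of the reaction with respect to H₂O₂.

first order (1)

Step 1: Compare trials to find order n where rate₂/rate₁ = ([H₂O₂]₂/[H₂O₂]₁)^n
Step 2: rate₂/rate₁ = 1.4440e-01/1.0640e-01 = 1.357
Step 3: [H₂O₂]₂/[H₂O₂]₁ = 0.19/0.14 = 1.357
Step 4: n = ln(1.357)/ln(1.357) = 1.00 ≈ 1
Step 5: The reaction is first order in H₂O₂.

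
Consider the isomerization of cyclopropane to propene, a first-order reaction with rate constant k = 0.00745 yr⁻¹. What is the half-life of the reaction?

93.04 yr

Step 1: For a first-order reaction, t₁/₂ = ln(2)/k
Step 2: t₁/₂ = ln(2)/0.00745
Step 3: t₁/₂ = 0.6931/0.00745 = 93.04 yr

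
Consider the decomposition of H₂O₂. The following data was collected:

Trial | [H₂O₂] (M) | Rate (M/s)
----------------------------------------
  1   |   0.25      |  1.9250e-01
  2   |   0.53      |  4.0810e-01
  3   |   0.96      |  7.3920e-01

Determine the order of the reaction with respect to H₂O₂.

first order (1)

Step 1: Compare trials to find order n where rate₂/rate₁ = ([H₂O₂]₂/[H₂O₂]₁)^n
Step 2: rate₂/rate₁ = 4.0810e-01/1.9250e-01 = 2.12
Step 3: [H₂O₂]₂/[H₂O₂]₁ = 0.53/0.25 = 2.12
Step 4: n = ln(2.12)/ln(2.12) = 1.00 ≈ 1
Step 5: The reaction is first order in H₂O₂.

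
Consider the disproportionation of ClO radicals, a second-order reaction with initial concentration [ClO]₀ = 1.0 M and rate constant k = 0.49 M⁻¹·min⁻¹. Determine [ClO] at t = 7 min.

0.2257 M

Step 1: For a second-order reaction: 1/[ClO] = 1/[ClO]₀ + kt
Step 2: 1/[ClO] = 1/1.0 + 0.49 × 7
Step 3: 1/[ClO] = 1 + 3.43 = 4.43
Step 4: [ClO] = 1/4.43 = 0.2257 M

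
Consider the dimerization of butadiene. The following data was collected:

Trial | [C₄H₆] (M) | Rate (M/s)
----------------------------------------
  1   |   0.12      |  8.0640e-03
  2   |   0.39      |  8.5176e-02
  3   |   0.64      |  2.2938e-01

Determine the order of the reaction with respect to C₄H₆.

second order (2)

Step 1: Compare trials to find order n where rate₂/rate₁ = ([C₄H₆]₂/[C₄H₆]₁)^n
Step 2: rate₂/rate₁ = 8.5176e-02/8.0640e-03 = 10.56
Step 3: [C₄H₆]₂/[C₄H₆]₁ = 0.39/0.12 = 3.25
Step 4: n = ln(10.56)/ln(3.25) = 2.00 ≈ 2
Step 5: The reaction is second order in C₄H₆.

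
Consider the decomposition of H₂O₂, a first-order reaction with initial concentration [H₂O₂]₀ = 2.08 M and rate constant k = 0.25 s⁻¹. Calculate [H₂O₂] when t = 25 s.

0.004015 M

Step 1: For a first-order reaction: [H₂O₂] = [H₂O₂]₀ × e^(-kt)
Step 2: [H₂O₂] = 2.08 × e^(-0.25 × 25)
Step 3: [H₂O₂] = 2.08 × e^(-6.25)
Step 4: [H₂O₂] = 2.08 × 0.00193045 = 0.004015 M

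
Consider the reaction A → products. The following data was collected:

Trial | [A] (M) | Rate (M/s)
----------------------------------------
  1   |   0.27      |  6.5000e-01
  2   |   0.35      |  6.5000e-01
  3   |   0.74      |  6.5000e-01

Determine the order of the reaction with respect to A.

zeroth order (0)

Step 1: Compare trials - when concentration changes, rate stays constant.
Step 2: rate₂/rate₁ = 6.5000e-01/6.5000e-01 = 1
Step 3: [A]₂/[A]₁ = 0.35/0.27 = 1.296
Step 4: Since rate ratio ≈ (conc ratio)^0, the reaction is zeroth order.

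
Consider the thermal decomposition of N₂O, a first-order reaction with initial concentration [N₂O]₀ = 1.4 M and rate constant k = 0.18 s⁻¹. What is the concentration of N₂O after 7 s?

0.3971 M

Step 1: For a first-order reaction: [N₂O] = [N₂O]₀ × e^(-kt)
Step 2: [N₂O] = 1.4 × e^(-0.18 × 7)
Step 3: [N₂O] = 1.4 × e^(-1.26)
Step 4: [N₂O] = 1.4 × 0.283654 = 0.3971 M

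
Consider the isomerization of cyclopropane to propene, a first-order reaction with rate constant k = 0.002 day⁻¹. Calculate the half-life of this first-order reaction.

346.6 day

Step 1: For a first-order reaction, t₁/₂ = ln(2)/k
Step 2: t₁/₂ = ln(2)/0.002
Step 3: t₁/₂ = 0.6931/0.002 = 346.6 day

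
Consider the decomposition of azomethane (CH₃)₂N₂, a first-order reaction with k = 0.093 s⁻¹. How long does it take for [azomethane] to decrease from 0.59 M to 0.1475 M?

14.91 s

Step 1: For first-order: t = ln([azomethane]₀/[azomethane])/k
Step 2: t = ln(0.59/0.1475)/0.093
Step 3: t = ln(4)/0.093
Step 4: t = 1.386/0.093 = 14.91 s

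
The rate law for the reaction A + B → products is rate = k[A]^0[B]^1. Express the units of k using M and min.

min⁻¹

Step 1: Overall order = 0 + 1 = 1.
Step 2: rate has units M·min⁻¹; [A]^0[B]^1 has units M^1.
Step 3: k = rate/([A]^0[B]^1), so units of k = M^(1-1)·min⁻¹ = min⁻¹.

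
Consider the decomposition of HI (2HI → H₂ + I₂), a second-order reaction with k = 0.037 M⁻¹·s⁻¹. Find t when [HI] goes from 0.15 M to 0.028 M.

785.1 s

Step 1: For second-order: t = (1/[HI] - 1/[HI]₀)/k
Step 2: t = (1/0.028 - 1/0.15)/0.037
Step 3: t = (35.71 - 6.667)/0.037
Step 4: t = 29.05/0.037 = 785.1 s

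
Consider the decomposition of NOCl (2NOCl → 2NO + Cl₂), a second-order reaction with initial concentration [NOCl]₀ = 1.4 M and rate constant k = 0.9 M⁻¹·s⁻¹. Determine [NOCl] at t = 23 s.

0.0467 M

Step 1: For a second-order reaction: 1/[NOCl] = 1/[NOCl]₀ + kt
Step 2: 1/[NOCl] = 1/1.4 + 0.9 × 23
Step 3: 1/[NOCl] = 0.7143 + 20.7 = 21.41
Step 4: [NOCl] = 1/21.41 = 0.0467 M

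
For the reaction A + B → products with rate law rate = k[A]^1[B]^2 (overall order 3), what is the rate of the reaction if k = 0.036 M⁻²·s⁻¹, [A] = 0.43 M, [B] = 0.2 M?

0.0006192 M/s

Step 1: The rate law is rate = k[A]^1[B]^2, overall order = 1+2 = 3
Step 2: Substitute values: rate = 0.036 × (0.43)^1 × (0.2)^2
Step 3: rate = 0.036 × 0.43 × 0.04 = 0.0006192 M/s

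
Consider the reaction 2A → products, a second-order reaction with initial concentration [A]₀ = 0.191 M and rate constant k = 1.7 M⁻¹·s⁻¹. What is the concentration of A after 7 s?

0.05836 M

Step 1: For a second-order reaction: 1/[A] = 1/[A]₀ + kt
Step 2: 1/[A] = 1/0.191 + 1.7 × 7
Step 3: 1/[A] = 5.236 + 11.9 = 17.14
Step 4: [A] = 1/17.14 = 0.05836 M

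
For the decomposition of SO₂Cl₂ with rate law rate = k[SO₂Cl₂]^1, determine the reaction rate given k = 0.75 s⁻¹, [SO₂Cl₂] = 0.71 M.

0.5325 M/s

Step 1: Identify the rate law: rate = k[SO₂Cl₂]^1
Step 2: Substitute values: rate = 0.75 × (0.71)^1
Step 3: Calculate: rate = 0.75 × 0.71 = 0.5325 M/s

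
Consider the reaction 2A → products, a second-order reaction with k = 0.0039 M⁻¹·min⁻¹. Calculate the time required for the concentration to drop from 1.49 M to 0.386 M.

492.2 min

Step 1: For second-order: t = (1/[A] - 1/[A]₀)/k
Step 2: t = (1/0.386 - 1/1.49)/0.0039
Step 3: t = (2.591 - 0.6711)/0.0039
Step 4: t = 1.92/0.0039 = 492.2 min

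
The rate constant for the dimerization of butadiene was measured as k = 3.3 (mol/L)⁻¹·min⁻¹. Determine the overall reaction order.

second order (2)

Step 1: The units of k for an nth-order reaction are (concentration)^(1-n)·(time)⁻¹.
Step 2: Here k has units (mol/L)⁻¹·min⁻¹, so the concentration exponent is -1.
Step 3: 1 - n = -1 ⇒ n = 2. The reaction is second order.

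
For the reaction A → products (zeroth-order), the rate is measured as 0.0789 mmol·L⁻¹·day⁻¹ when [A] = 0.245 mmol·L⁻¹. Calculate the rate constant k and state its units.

0.0789 mmol·L⁻¹·day⁻¹

Step 1: For a zeroth-order reaction, rate = k (independent of concentration).
Step 2: k = rate = 0.0789 mmol·L⁻¹·day⁻¹.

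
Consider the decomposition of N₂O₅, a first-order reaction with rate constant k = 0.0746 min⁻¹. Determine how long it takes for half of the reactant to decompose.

9.292 min

Step 1: For a first-order reaction, t₁/₂ = ln(2)/k
Step 2: t₁/₂ = ln(2)/0.0746
Step 3: t₁/₂ = 0.6931/0.0746 = 9.292 min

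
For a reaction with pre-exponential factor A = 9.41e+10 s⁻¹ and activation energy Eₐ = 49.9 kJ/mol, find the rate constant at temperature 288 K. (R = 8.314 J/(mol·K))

8.37e+01 s⁻¹

Step 1: Use the Arrhenius equation: k = A × exp(-Eₐ/RT)
Step 2: Convert Eₐ to J/mol: 49.9 kJ/mol = 49900 J/mol
Step 3: Calculate the exponent: -Eₐ/(RT) = -49900/(8.314 × 288) = -20.84002
Step 4: k = 9.41e+10 × exp(-20.84002)
Step 5: k = 9.41e+10 × 8.89804e-10 = 8.3731e+01 s⁻¹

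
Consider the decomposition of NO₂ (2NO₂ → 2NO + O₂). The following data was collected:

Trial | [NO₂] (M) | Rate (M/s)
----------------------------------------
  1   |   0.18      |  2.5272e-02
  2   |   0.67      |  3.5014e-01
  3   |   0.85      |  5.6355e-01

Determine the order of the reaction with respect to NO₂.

second order (2)

Step 1: Compare trials to find order n where rate₂/rate₁ = ([NO₂]₂/[NO₂]₁)^n
Step 2: rate₂/rate₁ = 3.5014e-01/2.5272e-02 = 13.85
Step 3: [NO₂]₂/[NO₂]₁ = 0.67/0.18 = 3.722
Step 4: n = ln(13.85)/ln(3.722) = 2.00 ≈ 2
Step 5: The reaction is second order in NO₂.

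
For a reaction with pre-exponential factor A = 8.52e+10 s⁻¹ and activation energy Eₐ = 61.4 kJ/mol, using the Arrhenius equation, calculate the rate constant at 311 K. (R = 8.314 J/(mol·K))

4.14e+00 s⁻¹

Step 1: Use the Arrhenius equation: k = A × exp(-Eₐ/RT)
Step 2: Convert Eₐ to J/mol: 61.4 kJ/mol = 61400 J/mol
Step 3: Calculate the exponent: -Eₐ/(RT) = -61400/(8.314 × 311) = -23.74641
Step 4: k = 8.52e+10 × exp(-23.74641)
Step 5: k = 8.52e+10 × 4.86480e-11 = 4.1448e+00 s⁻¹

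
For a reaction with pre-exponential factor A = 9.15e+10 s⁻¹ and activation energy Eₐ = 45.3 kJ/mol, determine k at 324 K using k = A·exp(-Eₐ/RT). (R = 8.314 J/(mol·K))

4.55e+03 s⁻¹

Step 1: Use the Arrhenius equation: k = A × exp(-Eₐ/RT)
Step 2: Convert Eₐ to J/mol: 45.3 kJ/mol = 45300 J/mol
Step 3: Calculate the exponent: -Eₐ/(RT) = -45300/(8.314 × 324) = -16.81679
Step 4: k = 9.15e+10 × exp(-16.81679)
Step 5: k = 9.15e+10 × 4.97234e-08 = 4.5497e+03 s⁻¹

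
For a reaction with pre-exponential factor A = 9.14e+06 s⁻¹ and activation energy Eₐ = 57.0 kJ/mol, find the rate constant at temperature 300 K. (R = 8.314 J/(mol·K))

1.09e-03 s⁻¹

Step 1: Use the Arrhenius equation: k = A × exp(-Eₐ/RT)
Step 2: Convert Eₐ to J/mol: 57.0 kJ/mol = 57000 J/mol
Step 3: Calculate the exponent: -Eₐ/(RT) = -57000/(8.314 × 300) = -22.85302
Step 4: k = 9.14e+06 × exp(-22.85302)
Step 5: k = 9.14e+06 × 1.18867e-10 = 1.0864e-03 s⁻¹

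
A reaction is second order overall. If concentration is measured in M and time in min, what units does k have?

M⁻¹·min⁻¹

Step 1: For overall order n, rate = k × (concentration)^n.
Step 2: Rate has units M·min⁻¹; concentration term has units M^2.
Step 3: k = rate / (concentration)^n, so units of k = M^(1-2)·min⁻¹ = M⁻¹·min⁻¹.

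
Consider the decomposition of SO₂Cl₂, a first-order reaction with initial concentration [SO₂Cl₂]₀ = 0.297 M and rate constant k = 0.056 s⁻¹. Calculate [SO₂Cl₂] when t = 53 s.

0.01527 M

Step 1: For a first-order reaction: [SO₂Cl₂] = [SO₂Cl₂]₀ × e^(-kt)
Step 2: [SO₂Cl₂] = 0.297 × e^(-0.056 × 53)
Step 3: [SO₂Cl₂] = 0.297 × e^(-2.968)
Step 4: [SO₂Cl₂] = 0.297 × 0.051406 = 0.01527 M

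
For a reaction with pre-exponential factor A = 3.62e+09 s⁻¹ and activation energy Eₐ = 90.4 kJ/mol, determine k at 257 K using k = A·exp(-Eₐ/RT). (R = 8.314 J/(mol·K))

1.53e-09 s⁻¹

Step 1: Use the Arrhenius equation: k = A × exp(-Eₐ/RT)
Step 2: Convert Eₐ to J/mol: 90.4 kJ/mol = 90400 J/mol
Step 3: Calculate the exponent: -Eₐ/(RT) = -90400/(8.314 × 257) = -42.30827
Step 4: k = 3.62e+09 × exp(-42.30827)
Step 5: k = 3.62e+09 × 4.22427e-19 = 1.5292e-09 s⁻¹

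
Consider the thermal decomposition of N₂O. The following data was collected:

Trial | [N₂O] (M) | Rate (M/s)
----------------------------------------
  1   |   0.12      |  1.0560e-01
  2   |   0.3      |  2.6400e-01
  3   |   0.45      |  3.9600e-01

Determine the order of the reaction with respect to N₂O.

first order (1)

Step 1: Compare trials to find order n where rate₂/rate₁ = ([N₂O]₂/[N₂O]₁)^n
Step 2: rate₂/rate₁ = 2.6400e-01/1.0560e-01 = 2.5
Step 3: [N₂O]₂/[N₂O]₁ = 0.3/0.12 = 2.5
Step 4: n = ln(2.5)/ln(2.5) = 1.00 ≈ 1
Step 5: The reaction is first order in N₂O.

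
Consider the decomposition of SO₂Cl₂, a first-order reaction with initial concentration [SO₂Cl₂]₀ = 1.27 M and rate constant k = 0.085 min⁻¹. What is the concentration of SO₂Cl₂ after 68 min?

0.003923 M

Step 1: For a first-order reaction: [SO₂Cl₂] = [SO₂Cl₂]₀ × e^(-kt)
Step 2: [SO₂Cl₂] = 1.27 × e^(-0.085 × 68)
Step 3: [SO₂Cl₂] = 1.27 × e^(-5.78)
Step 4: [SO₂Cl₂] = 1.27 × 0.00308872 = 0.003923 M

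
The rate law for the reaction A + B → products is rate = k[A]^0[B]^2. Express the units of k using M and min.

M⁻¹·min⁻¹

Step 1: Overall order = 0 + 2 = 2.
Step 2: rate has units M·min⁻¹; [A]^0[B]^2 has units M^2.
Step 3: k = rate/([A]^0[B]^2), so units of k = M^(1-2)·min⁻¹ = M⁻¹·min⁻¹.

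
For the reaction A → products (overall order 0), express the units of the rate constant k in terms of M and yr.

M·yr⁻¹

Step 1: For overall order n, rate = k × (concentration)^n.
Step 2: Rate has units M·yr⁻¹; concentration term has units M^0.
Step 3: k = rate / (concentration)^n, so units of k = M^(1-0)·yr⁻¹ = M·yr⁻¹.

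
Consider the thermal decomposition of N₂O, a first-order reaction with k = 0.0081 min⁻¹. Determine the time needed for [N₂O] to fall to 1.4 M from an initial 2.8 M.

85.57 min

Step 1: For first-order: t = ln([N₂O]₀/[N₂O])/k
Step 2: t = ln(2.8/1.4)/0.0081
Step 3: t = ln(2)/0.0081
Step 4: t = 0.6931/0.0081 = 85.57 min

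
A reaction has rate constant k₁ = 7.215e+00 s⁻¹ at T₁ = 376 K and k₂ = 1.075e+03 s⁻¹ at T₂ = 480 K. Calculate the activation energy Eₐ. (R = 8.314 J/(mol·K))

72.2 kJ/mol

Step 1: Use the two-temperature Arrhenius form: ln(k₂/k₁) = -Eₐ/R × (1/T₂ - 1/T₁)
Step 2: ln(k₂/k₁) = ln(1.075e+03/7.215e+00) = ln(148.995) = 5.00391
Step 3: 1/T₂ - 1/T₁ = 1/480 - 1/376 = -5.762411e-04 K⁻¹
Step 4: Eₐ = -R × ln(k₂/k₁) / (1/T₂ - 1/T₁) = -8.314 × 5.00391 / -5.762411e-04
Step 5: Eₐ = 7.2196e+04 J/mol = 72.2 kJ/mol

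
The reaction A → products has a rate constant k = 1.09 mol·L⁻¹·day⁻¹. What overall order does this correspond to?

zeroth order (0)

Step 1: The units of k for an nth-order reaction are (concentration)^(1-n)·(time)⁻¹.
Step 2: Here k has units mol·L⁻¹·day⁻¹, so the concentration exponent is 1.
Step 3: 1 - n = 1 ⇒ n = 0. The reaction is zeroth order.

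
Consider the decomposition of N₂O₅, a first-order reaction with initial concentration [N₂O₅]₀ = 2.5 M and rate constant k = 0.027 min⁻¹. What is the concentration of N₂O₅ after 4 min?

2.244 M

Step 1: For a first-order reaction: [N₂O₅] = [N₂O₅]₀ × e^(-kt)
Step 2: [N₂O₅] = 2.5 × e^(-0.027 × 4)
Step 3: [N₂O₅] = 2.5 × e^(-0.108)
Step 4: [N₂O₅] = 2.5 × 0.897628 = 2.244 M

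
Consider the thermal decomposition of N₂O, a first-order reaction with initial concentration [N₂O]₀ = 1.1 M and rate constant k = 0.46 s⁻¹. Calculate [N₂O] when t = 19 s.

0.0001761 M

Step 1: For a first-order reaction: [N₂O] = [N₂O]₀ × e^(-kt)
Step 2: [N₂O] = 1.1 × e^(-0.46 × 19)
Step 3: [N₂O] = 1.1 × e^(-8.74)
Step 4: [N₂O] = 1.1 × 0.000160054 = 0.0001761 M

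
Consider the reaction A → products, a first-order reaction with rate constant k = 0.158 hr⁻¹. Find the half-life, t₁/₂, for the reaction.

4.387 hr

Step 1: For a first-order reaction, t₁/₂ = ln(2)/k
Step 2: t₁/₂ = ln(2)/0.158
Step 3: t₁/₂ = 0.6931/0.158 = 4.387 hr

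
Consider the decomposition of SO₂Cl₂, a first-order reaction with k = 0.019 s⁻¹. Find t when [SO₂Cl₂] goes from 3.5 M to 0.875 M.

72.96 s

Step 1: For first-order: t = ln([SO₂Cl₂]₀/[SO₂Cl₂])/k
Step 2: t = ln(3.5/0.875)/0.019
Step 3: t = ln(4)/0.019
Step 4: t = 1.386/0.019 = 72.96 s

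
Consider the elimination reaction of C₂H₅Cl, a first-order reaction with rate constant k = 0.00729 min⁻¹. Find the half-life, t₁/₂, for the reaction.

95.08 min

Step 1: For a first-order reaction, t₁/₂ = ln(2)/k
Step 2: t₁/₂ = ln(2)/0.00729
Step 3: t₁/₂ = 0.6931/0.00729 = 95.08 min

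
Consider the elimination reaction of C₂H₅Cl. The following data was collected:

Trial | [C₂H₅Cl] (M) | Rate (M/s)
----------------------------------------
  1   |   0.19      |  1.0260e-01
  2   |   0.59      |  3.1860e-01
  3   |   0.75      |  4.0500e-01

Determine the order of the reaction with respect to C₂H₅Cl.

first order (1)

Step 1: Compare trials to find order n where rate₂/rate₁ = ([C₂H₅Cl]₂/[C₂H₅Cl]₁)^n
Step 2: rate₂/rate₁ = 3.1860e-01/1.0260e-01 = 3.105
Step 3: [C₂H₅Cl]₂/[C₂H₅Cl]₁ = 0.59/0.19 = 3.105
Step 4: n = ln(3.105)/ln(3.105) = 1.00 ≈ 1
Step 5: The reaction is first order in C₂H₅Cl.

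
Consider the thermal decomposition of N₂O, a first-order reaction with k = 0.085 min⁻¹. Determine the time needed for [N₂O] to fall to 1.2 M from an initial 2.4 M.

8.155 min

Step 1: For first-order: t = ln([N₂O]₀/[N₂O])/k
Step 2: t = ln(2.4/1.2)/0.085
Step 3: t = ln(2)/0.085
Step 4: t = 0.6931/0.085 = 8.155 min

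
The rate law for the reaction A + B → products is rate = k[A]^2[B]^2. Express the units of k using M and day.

M⁻³·day⁻¹

Step 1: Overall order = 2 + 2 = 4.
Step 2: rate has units M·day⁻¹; [A]^2[B]^2 has units M^4.
Step 3: k = rate/([A]^2[B]^2), so units of k = M^(1-4)·day⁻¹ = M⁻³·day⁻¹.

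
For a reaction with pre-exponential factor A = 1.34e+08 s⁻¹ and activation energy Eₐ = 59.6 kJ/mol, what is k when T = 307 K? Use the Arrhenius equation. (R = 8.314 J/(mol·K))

9.68e-03 s⁻¹

Step 1: Use the Arrhenius equation: k = A × exp(-Eₐ/RT)
Step 2: Convert Eₐ to J/mol: 59.6 kJ/mol = 59600 J/mol
Step 3: Calculate the exponent: -Eₐ/(RT) = -59600/(8.314 × 307) = -23.35059
Step 4: k = 1.34e+08 × exp(-23.35059)
Step 5: k = 1.34e+08 × 7.22716e-11 = 9.6844e-03 s⁻¹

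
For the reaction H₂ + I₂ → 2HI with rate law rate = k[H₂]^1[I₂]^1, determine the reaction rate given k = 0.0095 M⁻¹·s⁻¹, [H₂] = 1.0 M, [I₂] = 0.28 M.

0.00266 M/s

Step 1: The rate law is rate = k[H₂]^1[I₂]^1
Step 2: Substitute: rate = 0.0095 × (1.0)^1 × (0.28)^1
Step 3: rate = 0.0095 × 1 × 0.28 = 0.00266 M/s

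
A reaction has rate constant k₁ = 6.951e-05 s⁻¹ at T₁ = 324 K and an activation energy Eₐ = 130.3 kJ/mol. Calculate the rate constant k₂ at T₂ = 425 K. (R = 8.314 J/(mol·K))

6.830e+00 s⁻¹

Step 1: Use the two-temperature Arrhenius form: ln(k₂/k₁) = -Eₐ/R × (1/T₂ - 1/T₁)
Step 2: Convert Eₐ to J/mol: 130.3 kJ/mol = 130300 J/mol
Step 3: 1/T₂ - 1/T₁ = 1/425 - 1/324 = -7.334786e-04 K⁻¹
Step 4: ln(k₂/k₁) = -130300/8.314 × -7.334786e-04 = 11.49534
Step 5: k₂ = k₁ × exp(11.49534) = 6.951e-05 × 9.82568e+04 = 6.830e+00 s⁻¹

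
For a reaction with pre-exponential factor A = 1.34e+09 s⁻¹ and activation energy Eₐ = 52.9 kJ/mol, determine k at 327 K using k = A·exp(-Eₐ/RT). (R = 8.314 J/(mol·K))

4.75e+00 s⁻¹

Step 1: Use the Arrhenius equation: k = A × exp(-Eₐ/RT)
Step 2: Convert Eₐ to J/mol: 52.9 kJ/mol = 52900 J/mol
Step 3: Calculate the exponent: -Eₐ/(RT) = -52900/(8.314 × 327) = -19.45799
Step 4: k = 1.34e+09 × exp(-19.45799)
Step 5: k = 1.34e+09 × 3.54407e-09 = 4.7491e+00 s⁻¹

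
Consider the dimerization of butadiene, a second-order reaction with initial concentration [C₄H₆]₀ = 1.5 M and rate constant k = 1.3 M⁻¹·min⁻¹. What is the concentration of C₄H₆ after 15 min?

0.04959 M

Step 1: For a second-order reaction: 1/[C₄H₆] = 1/[C₄H₆]₀ + kt
Step 2: 1/[C₄H₆] = 1/1.5 + 1.3 × 15
Step 3: 1/[C₄H₆] = 0.6667 + 19.5 = 20.17
Step 4: [C₄H₆] = 1/20.17 = 0.04959 M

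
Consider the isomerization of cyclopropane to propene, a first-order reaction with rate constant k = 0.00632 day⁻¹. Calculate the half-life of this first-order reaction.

109.7 day

Step 1: For a first-order reaction, t₁/₂ = ln(2)/k
Step 2: t₁/₂ = ln(2)/0.00632
Step 3: t₁/₂ = 0.6931/0.00632 = 109.7 day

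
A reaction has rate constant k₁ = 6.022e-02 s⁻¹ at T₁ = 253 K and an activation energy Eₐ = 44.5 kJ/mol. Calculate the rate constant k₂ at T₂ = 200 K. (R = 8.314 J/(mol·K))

2.213e-04 s⁻¹

Step 1: Use the two-temperature Arrhenius form: ln(k₂/k₁) = -Eₐ/R × (1/T₂ - 1/T₁)
Step 2: Convert Eₐ to J/mol: 44.5 kJ/mol = 44500 J/mol
Step 3: 1/T₂ - 1/T₁ = 1/200 - 1/253 = 1.047431e-03 K⁻¹
Step 4: ln(k₂/k₁) = -44500/8.314 × 1.047431e-03 = -5.60629
Step 5: k₂ = k₁ × exp(-5.60629) = 6.022e-02 × 3.67468e-03 = 2.213e-04 s⁻¹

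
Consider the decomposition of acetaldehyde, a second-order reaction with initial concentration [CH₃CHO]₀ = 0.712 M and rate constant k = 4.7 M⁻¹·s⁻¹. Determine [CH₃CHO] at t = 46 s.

0.004595 M

Step 1: For a second-order reaction: 1/[CH₃CHO] = 1/[CH₃CHO]₀ + kt
Step 2: 1/[CH₃CHO] = 1/0.712 + 4.7 × 46
Step 3: 1/[CH₃CHO] = 1.404 + 216.2 = 217.6
Step 4: [CH₃CHO] = 1/217.6 = 0.004595 M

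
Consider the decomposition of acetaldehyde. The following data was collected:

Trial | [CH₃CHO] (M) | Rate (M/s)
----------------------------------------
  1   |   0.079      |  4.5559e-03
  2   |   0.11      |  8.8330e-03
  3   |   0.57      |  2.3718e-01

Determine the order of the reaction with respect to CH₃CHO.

second order (2)

Step 1: Compare trials to find order n where rate₂/rate₁ = ([CH₃CHO]₂/[CH₃CHO]₁)^n
Step 2: rate₂/rate₁ = 8.8330e-03/4.5559e-03 = 1.939
Step 3: [CH₃CHO]₂/[CH₃CHO]₁ = 0.11/0.079 = 1.392
Step 4: n = ln(1.939)/ln(1.392) = 2.00 ≈ 2
Step 5: The reaction is second order in CH₃CHO.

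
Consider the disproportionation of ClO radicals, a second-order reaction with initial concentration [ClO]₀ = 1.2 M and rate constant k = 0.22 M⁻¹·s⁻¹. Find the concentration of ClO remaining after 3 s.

0.6696 M

Step 1: For a second-order reaction: 1/[ClO] = 1/[ClO]₀ + kt
Step 2: 1/[ClO] = 1/1.2 + 0.22 × 3
Step 3: 1/[ClO] = 0.8333 + 0.66 = 1.493
Step 4: [ClO] = 1/1.493 = 0.6696 M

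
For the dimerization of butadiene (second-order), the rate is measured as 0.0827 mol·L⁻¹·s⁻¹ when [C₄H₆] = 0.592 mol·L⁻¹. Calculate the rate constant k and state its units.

0.236 (mol·L⁻¹)⁻¹·s⁻¹

Step 1: rate = k[C₄H₆]^2, so k = rate / [C₄H₆]^2.
Step 2: k = 0.0827 / (0.592)^2 = 0.0827 / 0.3505.
Step 3: k = 0.236 (mol·L⁻¹)⁻¹·s⁻¹.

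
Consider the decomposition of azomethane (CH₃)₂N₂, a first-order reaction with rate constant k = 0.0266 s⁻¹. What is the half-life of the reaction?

26.06 s

Step 1: For a first-order reaction, t₁/₂ = ln(2)/k
Step 2: t₁/₂ = ln(2)/0.0266
Step 3: t₁/₂ = 0.6931/0.0266 = 26.06 s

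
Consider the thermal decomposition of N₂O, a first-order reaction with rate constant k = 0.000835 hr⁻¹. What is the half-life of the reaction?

830.1 hr

Step 1: For a first-order reaction, t₁/₂ = ln(2)/k
Step 2: t₁/₂ = ln(2)/0.000835
Step 3: t₁/₂ = 0.6931/0.000835 = 830.1 hr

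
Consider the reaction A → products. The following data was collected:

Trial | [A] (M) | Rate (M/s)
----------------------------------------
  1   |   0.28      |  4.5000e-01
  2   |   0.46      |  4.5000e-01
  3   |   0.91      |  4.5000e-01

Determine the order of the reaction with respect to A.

zeroth order (0)

Step 1: Compare trials - when concentration changes, rate stays constant.
Step 2: rate₂/rate₁ = 4.5000e-01/4.5000e-01 = 1
Step 3: [A]₂/[A]₁ = 0.46/0.28 = 1.643
Step 4: Since rate ratio ≈ (conc ratio)^0, the reaction is zeroth order.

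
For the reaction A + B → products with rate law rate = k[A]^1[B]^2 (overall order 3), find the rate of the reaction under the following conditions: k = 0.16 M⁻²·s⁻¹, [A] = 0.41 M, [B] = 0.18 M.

0.002125 M/s

Step 1: The rate law is rate = k[A]^1[B]^2, overall order = 1+2 = 3
Step 2: Substitute values: rate = 0.16 × (0.41)^1 × (0.18)^2
Step 3: rate = 0.16 × 0.41 × 0.0324 = 0.00212544 M/s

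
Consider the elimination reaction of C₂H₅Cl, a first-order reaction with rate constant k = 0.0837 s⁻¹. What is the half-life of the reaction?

8.281 s

Step 1: For a first-order reaction, t₁/₂ = ln(2)/k
Step 2: t₁/₂ = ln(2)/0.0837
Step 3: t₁/₂ = 0.6931/0.0837 = 8.281 s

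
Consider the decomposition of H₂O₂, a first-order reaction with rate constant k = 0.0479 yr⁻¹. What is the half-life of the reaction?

14.47 yr

Step 1: For a first-order reaction, t₁/₂ = ln(2)/k
Step 2: t₁/₂ = ln(2)/0.0479
Step 3: t₁/₂ = 0.6931/0.0479 = 14.47 yr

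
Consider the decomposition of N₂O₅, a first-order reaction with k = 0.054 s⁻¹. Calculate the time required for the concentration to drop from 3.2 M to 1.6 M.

12.84 s

Step 1: For first-order: t = ln([N₂O₅]₀/[N₂O₅])/k
Step 2: t = ln(3.2/1.6)/0.054
Step 3: t = ln(2)/0.054
Step 4: t = 0.6931/0.054 = 12.84 s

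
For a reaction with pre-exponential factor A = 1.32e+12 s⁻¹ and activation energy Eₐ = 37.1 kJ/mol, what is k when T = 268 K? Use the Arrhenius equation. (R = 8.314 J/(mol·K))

7.75e+04 s⁻¹

Step 1: Use the Arrhenius equation: k = A × exp(-Eₐ/RT)
Step 2: Convert Eₐ to J/mol: 37.1 kJ/mol = 37100 J/mol
Step 3: Calculate the exponent: -Eₐ/(RT) = -37100/(8.314 × 268) = -16.65057
Step 4: k = 1.32e+12 × exp(-16.65057)
Step 5: k = 1.32e+12 × 5.87150e-08 = 7.7504e+04 s⁻¹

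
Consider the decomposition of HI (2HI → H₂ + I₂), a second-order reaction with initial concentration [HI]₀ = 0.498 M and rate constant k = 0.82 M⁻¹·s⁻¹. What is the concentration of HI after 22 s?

0.04988 M

Step 1: For a second-order reaction: 1/[HI] = 1/[HI]₀ + kt
Step 2: 1/[HI] = 1/0.498 + 0.82 × 22
Step 3: 1/[HI] = 2.008 + 18.04 = 20.05
Step 4: [HI] = 1/20.05 = 0.04988 M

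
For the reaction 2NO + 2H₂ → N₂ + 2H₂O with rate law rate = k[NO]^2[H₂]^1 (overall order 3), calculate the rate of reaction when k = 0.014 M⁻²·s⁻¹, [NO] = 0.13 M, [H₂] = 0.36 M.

8.518e-05 M/s

Step 1: The rate law is rate = k[NO]^2[H₂]^1, overall order = 2+1 = 3
Step 2: Substitute values: rate = 0.014 × (0.13)^2 × (0.36)^1
Step 3: rate = 0.014 × 0.0169 × 0.36 = 8.5176e-05 M/s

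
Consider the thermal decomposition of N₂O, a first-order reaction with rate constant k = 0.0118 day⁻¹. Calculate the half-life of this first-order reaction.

58.74 day

Step 1: For a first-order reaction, t₁/₂ = ln(2)/k
Step 2: t₁/₂ = ln(2)/0.0118
Step 3: t₁/₂ = 0.6931/0.0118 = 58.74 day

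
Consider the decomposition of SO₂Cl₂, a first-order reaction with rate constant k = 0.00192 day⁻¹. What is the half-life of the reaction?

361 day

Step 1: For a first-order reaction, t₁/₂ = ln(2)/k
Step 2: t₁/₂ = ln(2)/0.00192
Step 3: t₁/₂ = 0.6931/0.00192 = 361 day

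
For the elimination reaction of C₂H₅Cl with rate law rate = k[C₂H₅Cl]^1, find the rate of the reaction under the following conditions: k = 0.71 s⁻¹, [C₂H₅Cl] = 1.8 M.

1.278 M/s

Step 1: Identify the rate law: rate = k[C₂H₅Cl]^1
Step 2: Substitute values: rate = 0.71 × (1.8)^1
Step 3: Calculate: rate = 0.71 × 1.8 = 1.278 M/s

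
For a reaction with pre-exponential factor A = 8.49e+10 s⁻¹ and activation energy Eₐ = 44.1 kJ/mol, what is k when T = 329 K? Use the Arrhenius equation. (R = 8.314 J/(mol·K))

8.45e+03 s⁻¹

Step 1: Use the Arrhenius equation: k = A × exp(-Eₐ/RT)
Step 2: Convert Eₐ to J/mol: 44.1 kJ/mol = 44100 J/mol
Step 3: Calculate the exponent: -Eₐ/(RT) = -44100/(8.314 × 329) = -16.12251
Step 4: k = 8.49e+10 × exp(-16.12251)
Step 5: k = 8.49e+10 × 9.95595e-08 = 8.4526e+03 s⁻¹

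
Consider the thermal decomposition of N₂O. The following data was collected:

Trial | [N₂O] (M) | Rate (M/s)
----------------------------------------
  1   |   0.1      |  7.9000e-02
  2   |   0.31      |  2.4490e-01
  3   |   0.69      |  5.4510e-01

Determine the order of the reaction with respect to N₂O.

first order (1)

Step 1: Compare trials to find order n where rate₂/rate₁ = ([N₂O]₂/[N₂O]₁)^n
Step 2: rate₂/rate₁ = 2.4490e-01/7.9000e-02 = 3.1
Step 3: [N₂O]₂/[N₂O]₁ = 0.31/0.1 = 3.1
Step 4: n = ln(3.1)/ln(3.1) = 1.00 ≈ 1
Step 5: The reaction is first order in N₂O.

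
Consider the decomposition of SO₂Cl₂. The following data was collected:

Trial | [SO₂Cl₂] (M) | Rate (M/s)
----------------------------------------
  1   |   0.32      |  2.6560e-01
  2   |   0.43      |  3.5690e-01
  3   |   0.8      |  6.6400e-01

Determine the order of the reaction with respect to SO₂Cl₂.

first order (1)

Step 1: Compare trials to find order n where rate₂/rate₁ = ([SO₂Cl₂]₂/[SO₂Cl₂]₁)^n
Step 2: rate₂/rate₁ = 3.5690e-01/2.6560e-01 = 1.344
Step 3: [SO₂Cl₂]₂/[SO₂Cl₂]₁ = 0.43/0.32 = 1.344
Step 4: n = ln(1.344)/ln(1.344) = 1.00 ≈ 1
Step 5: The reaction is first order in SO₂Cl₂.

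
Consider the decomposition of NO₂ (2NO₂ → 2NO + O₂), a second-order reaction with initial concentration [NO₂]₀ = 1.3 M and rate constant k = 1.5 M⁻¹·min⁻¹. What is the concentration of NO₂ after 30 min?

0.02185 M

Step 1: For a second-order reaction: 1/[NO₂] = 1/[NO₂]₀ + kt
Step 2: 1/[NO₂] = 1/1.3 + 1.5 × 30
Step 3: 1/[NO₂] = 0.7692 + 45 = 45.77
Step 4: [NO₂] = 1/45.77 = 0.02185 M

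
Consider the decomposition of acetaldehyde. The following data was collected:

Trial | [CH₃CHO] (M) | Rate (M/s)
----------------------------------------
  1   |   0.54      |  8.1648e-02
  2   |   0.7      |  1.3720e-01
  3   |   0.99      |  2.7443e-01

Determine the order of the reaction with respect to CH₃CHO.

second order (2)

Step 1: Compare trials to find order n where rate₂/rate₁ = ([CH₃CHO]₂/[CH₃CHO]₁)^n
Step 2: rate₂/rate₁ = 1.3720e-01/8.1648e-02 = 1.68
Step 3: [CH₃CHO]₂/[CH₃CHO]₁ = 0.7/0.54 = 1.296
Step 4: n = ln(1.68)/ln(1.296) = 2.00 ≈ 2
Step 5: The reaction is second order in CH₃CHO.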